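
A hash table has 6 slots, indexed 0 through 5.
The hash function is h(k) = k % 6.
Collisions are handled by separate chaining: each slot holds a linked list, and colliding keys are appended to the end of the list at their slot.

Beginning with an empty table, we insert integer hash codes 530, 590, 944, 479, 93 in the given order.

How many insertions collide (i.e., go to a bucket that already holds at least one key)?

2

Insert 530: h=2, bucket 2 empty -> new chain.
Insert 590: h=2, bucket 2 nonempty -> append to chain.
Insert 944: h=2, bucket 2 nonempty -> append to chain.
Insert 479: h=5, bucket 5 empty -> new chain.
Insert 93: h=3, bucket 3 empty -> new chain.
Final buckets:
0: .
1: .
2: 530 -> 590 -> 944
3: 93
4: .
5: 479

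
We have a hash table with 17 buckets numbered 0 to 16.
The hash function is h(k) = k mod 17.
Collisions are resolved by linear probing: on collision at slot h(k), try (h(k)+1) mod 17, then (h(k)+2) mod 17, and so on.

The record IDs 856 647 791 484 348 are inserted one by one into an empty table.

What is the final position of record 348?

10

856 hashes to 6; slot 6 is free -> place at 6.
647 hashes to 1; slot 1 is free -> place at 1.
791 hashes to 9; slot 9 is free -> place at 9.
484 hashes to 8; slot 8 is free -> place at 8.
348 hashes to 8; 8,9 taken -> place at 10.
Table: [_, 647, _, _, _, _, 856, _, 484, 791, 348, _, _, _, _, _, _]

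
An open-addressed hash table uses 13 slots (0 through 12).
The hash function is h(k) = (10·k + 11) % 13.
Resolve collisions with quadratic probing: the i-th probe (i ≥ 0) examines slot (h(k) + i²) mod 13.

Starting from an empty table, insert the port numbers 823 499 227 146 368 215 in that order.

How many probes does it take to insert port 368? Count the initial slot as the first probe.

2

823 hashes to 12; slot 12 is free → place at 12.
499 hashes to 9; slot 9 is free → place at 9.
227 hashes to 6; slot 6 is free → place at 6.
146 hashes to 2; slot 2 is free → place at 2.
368 hashes to 12; 12 taken → place at 0.
215 hashes to 3; slot 3 is free → place at 3.
Table: [368, ∅, 146, 215, ∅, ∅, 227, ∅, ∅, 499, ∅, ∅, 823]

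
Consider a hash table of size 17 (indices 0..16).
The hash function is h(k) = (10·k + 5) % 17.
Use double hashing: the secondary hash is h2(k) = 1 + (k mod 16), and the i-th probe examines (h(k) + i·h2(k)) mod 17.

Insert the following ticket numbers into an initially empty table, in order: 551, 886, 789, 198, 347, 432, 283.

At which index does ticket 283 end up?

551 hashes to 7; slot 7 is free => place at 7.
886 hashes to 8; slot 8 is free => place at 8.
789 hashes to 7, h2=6; 7 taken => place at 13.
198 hashes to 13, h2=7; 13 taken => place at 3.
347 hashes to 7, h2=12; 7 taken => place at 2.
432 hashes to 7, h2=1; 7,8 taken => place at 9.
283 hashes to 13, h2=12; 13,8,3 taken => place at 15.
Table: [., ., 347, 198, ., ., ., 551, 886, 432, ., ., ., 789, ., 283, .]

15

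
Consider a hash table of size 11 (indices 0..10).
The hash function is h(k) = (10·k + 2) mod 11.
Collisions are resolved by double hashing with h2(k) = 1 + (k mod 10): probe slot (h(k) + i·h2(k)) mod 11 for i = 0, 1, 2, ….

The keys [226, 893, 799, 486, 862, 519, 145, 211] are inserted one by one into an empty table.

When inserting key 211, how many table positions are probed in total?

Insert 226: h=7, slot 7 empty → index 7.
Insert 893: h=0, slot 0 empty → index 0.
Insert 799: h=6, slot 6 empty → index 6.
Insert 486: h=0, h2=7, slots 0,7 occupied → index 3.
Insert 862: h=9, slot 9 empty → index 9.
Insert 519: h=0, h2=10, slot 0 occupied → index 10.
Insert 145: h=0, h2=6, slots 0,6 occupied → index 1.
Insert 211: h=0, h2=2, slot 0 occupied → index 2.
Table: [893, 145, 211, 486, —, —, 799, 226, —, 862, 519]

2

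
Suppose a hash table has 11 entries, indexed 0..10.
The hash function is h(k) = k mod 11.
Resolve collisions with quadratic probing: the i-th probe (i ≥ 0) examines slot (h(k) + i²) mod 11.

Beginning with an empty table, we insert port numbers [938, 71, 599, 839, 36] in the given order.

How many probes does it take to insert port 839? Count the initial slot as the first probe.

938: h=3 => slot 3
71: h=5 => slot 5
599: h=5, probe 5,6 => slot 6
839: h=3, probe 3,4 => slot 4
36: h=3, probe 3,4,7 => slot 7
Table: [., ., ., 938, 839, 71, 599, 36, ., ., .]

2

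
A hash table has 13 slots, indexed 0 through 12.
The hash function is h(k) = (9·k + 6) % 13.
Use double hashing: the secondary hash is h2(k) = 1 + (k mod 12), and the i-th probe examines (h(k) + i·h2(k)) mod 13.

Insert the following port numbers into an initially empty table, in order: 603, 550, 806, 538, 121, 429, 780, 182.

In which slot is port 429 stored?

0

603: h=12 → slot 12
550: h=3 → slot 3
806: h=6 → slot 6
538: h=12, h2=11, probe 12,10 → slot 10
121: h=3, h2=2, probe 3,5 → slot 5
429: h=6, h2=10, probe 6,3,0 → slot 0
780: h=6, h2=1, probe 6,7 → slot 7
182: h=6, h2=3, probe 6,9 → slot 9
Table: [429, —, —, 550, —, 121, 806, 780, —, 182, 538, —, 603]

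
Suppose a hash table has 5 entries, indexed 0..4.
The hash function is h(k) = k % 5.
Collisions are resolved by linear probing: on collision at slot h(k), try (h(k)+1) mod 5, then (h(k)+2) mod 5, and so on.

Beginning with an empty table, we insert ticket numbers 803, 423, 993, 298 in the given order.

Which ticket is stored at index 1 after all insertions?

298

803 hashes to 3; slot 3 is free -> place at 3.
423 hashes to 3; 3 taken -> place at 4.
993 hashes to 3; 3,4 taken -> place at 0.
298 hashes to 3; 3,4,0 taken -> place at 1.
Table: [993, 298, -, 803, 423]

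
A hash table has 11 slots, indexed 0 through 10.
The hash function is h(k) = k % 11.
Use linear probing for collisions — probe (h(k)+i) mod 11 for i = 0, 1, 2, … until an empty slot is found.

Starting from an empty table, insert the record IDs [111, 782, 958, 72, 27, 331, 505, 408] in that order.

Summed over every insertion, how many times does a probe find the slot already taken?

111: h=1 => slot 1
782: h=1, probe 1,2 => slot 2
958: h=1, probe 1,2,3 => slot 3
72: h=6 => slot 6
27: h=5 => slot 5
331: h=1, probe 1,2,3,4 => slot 4
505: h=10 => slot 10
408: h=1, probe 1,2,3,4,5,6,7 => slot 7
Table: [∅, 111, 782, 958, 331, 27, 72, 408, ∅, ∅, 505]

12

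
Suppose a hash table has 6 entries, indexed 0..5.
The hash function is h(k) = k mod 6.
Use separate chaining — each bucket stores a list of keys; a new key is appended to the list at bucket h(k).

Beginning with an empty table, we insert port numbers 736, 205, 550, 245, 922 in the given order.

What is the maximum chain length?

Insert 736: h=4, bucket 4 empty -> new chain.
Insert 205: h=1, bucket 1 empty -> new chain.
Insert 550: h=4, bucket 4 nonempty -> append to chain.
Insert 245: h=5, bucket 5 empty -> new chain.
Insert 922: h=4, bucket 4 nonempty -> append to chain.
Final buckets:
0: —
1: 205
2: —
3: —
4: 736 -> 550 -> 922
5: 245

3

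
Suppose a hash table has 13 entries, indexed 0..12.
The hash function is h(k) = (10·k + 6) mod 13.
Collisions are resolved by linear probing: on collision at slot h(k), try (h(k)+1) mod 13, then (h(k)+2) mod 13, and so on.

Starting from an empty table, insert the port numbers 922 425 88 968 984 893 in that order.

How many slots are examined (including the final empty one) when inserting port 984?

Insert 922: h=9, slot 9 empty → index 9.
Insert 425: h=5, slot 5 empty → index 5.
Insert 88: h=2, slot 2 empty → index 2.
Insert 968: h=1, slot 1 empty → index 1.
Insert 984: h=5, slot 5 occupied → index 6.
Insert 893: h=5, slots 5,6 occupied → index 7.
Table: [—, 968, 88, —, —, 425, 984, 893, —, 922, —, —, —]

2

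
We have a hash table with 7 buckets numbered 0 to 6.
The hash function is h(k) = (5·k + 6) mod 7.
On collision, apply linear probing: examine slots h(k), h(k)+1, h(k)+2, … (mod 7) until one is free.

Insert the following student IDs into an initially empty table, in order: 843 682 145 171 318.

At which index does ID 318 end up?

4

Insert 843: h=0, slot 0 empty => index 0.
Insert 682: h=0, slot 0 occupied => index 1.
Insert 145: h=3, slot 3 empty => index 3.
Insert 171: h=0, slots 0,1 occupied => index 2.
Insert 318: h=0, slots 0,1,2,3 occupied => index 4.
Table: [843, 682, 171, 145, 318, -, -]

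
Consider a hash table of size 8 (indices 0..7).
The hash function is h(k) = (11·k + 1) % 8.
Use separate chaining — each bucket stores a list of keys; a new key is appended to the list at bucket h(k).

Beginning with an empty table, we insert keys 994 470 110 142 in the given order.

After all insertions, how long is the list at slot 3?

3

994 -> bucket 7
470 -> bucket 3
110 -> bucket 3 (collision)
142 -> bucket 3 (collision)
Final buckets:
0: _
1: _
2: _
3: 470 -> 110 -> 142
4: _
5: _
6: _
7: 994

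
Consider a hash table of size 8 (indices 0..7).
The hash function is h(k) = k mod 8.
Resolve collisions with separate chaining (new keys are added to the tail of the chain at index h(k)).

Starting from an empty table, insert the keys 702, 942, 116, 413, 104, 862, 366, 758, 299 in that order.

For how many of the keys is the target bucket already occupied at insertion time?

4

702 -> bucket 6
942 -> bucket 6 (collision)
116 -> bucket 4
413 -> bucket 5
104 -> bucket 0
862 -> bucket 6 (collision)
366 -> bucket 6 (collision)
758 -> bucket 6 (collision)
299 -> bucket 3
Final buckets:
0: 104
1: -
2: -
3: 299
4: 116
5: 413
6: 702 -> 942 -> 862 -> 366 -> 758
7: -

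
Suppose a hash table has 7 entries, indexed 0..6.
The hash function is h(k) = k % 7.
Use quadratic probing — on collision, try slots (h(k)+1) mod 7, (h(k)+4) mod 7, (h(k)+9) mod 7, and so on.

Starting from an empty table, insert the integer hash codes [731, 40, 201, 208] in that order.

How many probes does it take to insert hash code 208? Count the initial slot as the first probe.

731 hashes to 3; slot 3 is free => place at 3.
40 hashes to 5; slot 5 is free => place at 5.
201 hashes to 5; 5 taken => place at 6.
208 hashes to 5; 5,6 taken => place at 2.
Table: [_, _, 208, 731, _, 40, 201]

3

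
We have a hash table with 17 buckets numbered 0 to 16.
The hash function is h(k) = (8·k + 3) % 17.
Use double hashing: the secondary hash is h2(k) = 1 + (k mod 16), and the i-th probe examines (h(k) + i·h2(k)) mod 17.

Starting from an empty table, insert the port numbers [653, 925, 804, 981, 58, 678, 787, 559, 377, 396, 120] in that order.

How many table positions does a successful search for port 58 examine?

2

Insert 653: h=8, slot 8 empty -> index 8.
Insert 925: h=8, h2=14, slot 8 occupied -> index 5.
Insert 804: h=9, slot 9 empty -> index 9.
Insert 981: h=14, slot 14 empty -> index 14.
Insert 58: h=8, h2=11, slot 8 occupied -> index 2.
Insert 678: h=4, slot 4 empty -> index 4.
Insert 787: h=9, h2=4, slot 9 occupied -> index 13.
Insert 559: h=4, h2=16, slot 4 occupied -> index 3.
Insert 377: h=10, slot 10 empty -> index 10.
Insert 396: h=9, h2=13, slots 9,5 occupied -> index 1.
Insert 120: h=11, slot 11 empty -> index 11.
Table: [-, 396, 58, 559, 678, 925, -, -, 653, 804, 377, 120, -, 787, 981, -, -]
Lookup 58: h=8, h2=11, probe 8,2 → found at 2.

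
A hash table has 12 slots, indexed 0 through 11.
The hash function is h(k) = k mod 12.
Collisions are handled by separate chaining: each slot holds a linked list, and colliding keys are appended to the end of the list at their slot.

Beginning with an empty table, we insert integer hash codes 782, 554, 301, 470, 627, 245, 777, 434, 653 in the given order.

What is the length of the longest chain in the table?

Insert 782: h=2, bucket 2 empty → new chain.
Insert 554: h=2, bucket 2 nonempty → append to chain.
Insert 301: h=1, bucket 1 empty → new chain.
Insert 470: h=2, bucket 2 nonempty → append to chain.
Insert 627: h=3, bucket 3 empty → new chain.
Insert 245: h=5, bucket 5 empty → new chain.
Insert 777: h=9, bucket 9 empty → new chain.
Insert 434: h=2, bucket 2 nonempty → append to chain.
Insert 653: h=5, bucket 5 nonempty → append to chain.
Final buckets:
0: ∅
1: 301
2: 782 -> 554 -> 470 -> 434
3: 627
4: ∅
5: 245 -> 653
6: ∅
7: ∅
8: ∅
9: 777
10: ∅
11: ∅

4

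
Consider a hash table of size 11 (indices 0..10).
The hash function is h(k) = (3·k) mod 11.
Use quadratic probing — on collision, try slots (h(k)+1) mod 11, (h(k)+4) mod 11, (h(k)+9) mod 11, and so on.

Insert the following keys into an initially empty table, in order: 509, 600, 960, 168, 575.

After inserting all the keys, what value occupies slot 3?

575

Insert 509: h=9, slot 9 empty → index 9.
Insert 600: h=7, slot 7 empty → index 7.
Insert 960: h=9, slot 9 occupied → index 10.
Insert 168: h=9, slots 9,10 occupied → index 2.
Insert 575: h=9, slots 9,10,2,7 occupied → index 3.
Table: [-, -, 168, 575, -, -, -, 600, -, 509, 960]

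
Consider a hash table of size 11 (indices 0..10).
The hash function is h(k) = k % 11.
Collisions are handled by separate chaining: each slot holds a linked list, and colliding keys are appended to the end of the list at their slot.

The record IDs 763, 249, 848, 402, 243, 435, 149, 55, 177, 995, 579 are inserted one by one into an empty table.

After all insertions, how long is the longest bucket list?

763 -> bucket 4
249 -> bucket 7
848 -> bucket 1
402 -> bucket 6
243 -> bucket 1 (collision)
435 -> bucket 6 (collision)
149 -> bucket 6 (collision)
55 -> bucket 0
177 -> bucket 1 (collision)
995 -> bucket 5
579 -> bucket 7 (collision)
Final buckets:
0: 55
1: 848 -> 243 -> 177
2: .
3: .
4: 763
5: 995
6: 402 -> 435 -> 149
7: 249 -> 579
8: .
9: .
10: .

3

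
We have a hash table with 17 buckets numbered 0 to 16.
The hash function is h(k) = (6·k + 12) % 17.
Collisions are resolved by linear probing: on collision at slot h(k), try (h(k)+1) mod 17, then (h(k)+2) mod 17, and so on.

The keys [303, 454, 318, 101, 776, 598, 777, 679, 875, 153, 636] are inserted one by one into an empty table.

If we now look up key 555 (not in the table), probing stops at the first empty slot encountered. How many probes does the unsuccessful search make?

Insert 303: h=11, slot 11 empty -> index 11.
Insert 454: h=16, slot 16 empty -> index 16.
Insert 318: h=16, slot 16 occupied -> index 0.
Insert 101: h=6, slot 6 empty -> index 6.
Insert 776: h=10, slot 10 empty -> index 10.
Insert 598: h=13, slot 13 empty -> index 13.
Insert 777: h=16, slots 16,0 occupied -> index 1.
Insert 679: h=6, slot 6 occupied -> index 7.
Insert 875: h=9, slot 9 empty -> index 9.
Insert 153: h=12, slot 12 empty -> index 12.
Insert 636: h=3, slot 3 empty -> index 3.
Table: [318, 777, —, 636, —, —, 101, 679, —, 875, 776, 303, 153, 598, —, —, 454]
Lookup 555: h=10, probe 10,11,12,13,14 → slot 14 empty, not found.

5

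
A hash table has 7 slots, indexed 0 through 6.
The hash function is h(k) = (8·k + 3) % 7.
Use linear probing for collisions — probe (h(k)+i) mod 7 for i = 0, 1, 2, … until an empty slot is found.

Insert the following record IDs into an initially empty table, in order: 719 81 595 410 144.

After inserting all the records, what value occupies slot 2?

719 hashes to 1; slot 1 is free → place at 1.
81 hashes to 0; slot 0 is free → place at 0.
595 hashes to 3; slot 3 is free → place at 3.
410 hashes to 0; 0,1 taken → place at 2.
144 hashes to 0; 0,1,2,3 taken → place at 4.
Table: [81, 719, 410, 595, 144, -, -]

410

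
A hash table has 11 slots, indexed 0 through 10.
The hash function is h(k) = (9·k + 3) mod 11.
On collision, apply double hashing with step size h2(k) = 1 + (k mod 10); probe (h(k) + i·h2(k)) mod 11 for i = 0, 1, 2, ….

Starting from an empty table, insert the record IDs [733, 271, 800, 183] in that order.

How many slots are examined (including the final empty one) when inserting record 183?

2

733 hashes to 0; slot 0 is free → place at 0.
271 hashes to 0, h2=2; 0 taken → place at 2.
800 hashes to 9; slot 9 is free → place at 9.
183 hashes to 0, h2=4; 0 taken → place at 4.
Table: [733, —, 271, —, 183, —, —, —, —, 800, —]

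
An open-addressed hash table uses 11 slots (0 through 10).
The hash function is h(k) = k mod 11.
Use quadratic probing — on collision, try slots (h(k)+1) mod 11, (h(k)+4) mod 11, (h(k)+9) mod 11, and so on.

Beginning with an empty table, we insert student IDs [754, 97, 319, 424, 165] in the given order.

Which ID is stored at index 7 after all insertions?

424

754 hashes to 6; slot 6 is free → place at 6.
97 hashes to 9; slot 9 is free → place at 9.
319 hashes to 0; slot 0 is free → place at 0.
424 hashes to 6; 6 taken → place at 7.
165 hashes to 0; 0 taken → place at 1.
Table: [319, 165, ., ., ., ., 754, 424, ., 97, .]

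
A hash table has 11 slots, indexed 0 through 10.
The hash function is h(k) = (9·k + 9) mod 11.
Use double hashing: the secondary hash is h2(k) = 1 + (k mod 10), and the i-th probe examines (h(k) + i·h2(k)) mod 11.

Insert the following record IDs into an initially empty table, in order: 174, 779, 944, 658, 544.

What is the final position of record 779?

Insert 174: h=2, slot 2 empty → index 2.
Insert 779: h=2, h2=10, slot 2 occupied → index 1.
Insert 944: h=2, h2=5, slot 2 occupied → index 7.
Insert 658: h=2, h2=9, slot 2 occupied → index 0.
Insert 544: h=10, slot 10 empty → index 10.
Table: [658, 779, 174, ., ., ., ., 944, ., ., 544]

1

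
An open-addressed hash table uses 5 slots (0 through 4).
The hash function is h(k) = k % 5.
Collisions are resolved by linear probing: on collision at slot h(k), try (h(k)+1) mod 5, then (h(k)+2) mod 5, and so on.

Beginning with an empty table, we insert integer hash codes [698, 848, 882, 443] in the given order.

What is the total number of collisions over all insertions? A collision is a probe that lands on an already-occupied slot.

Insert 698: h=3, slot 3 empty => index 3.
Insert 848: h=3, slot 3 occupied => index 4.
Insert 882: h=2, slot 2 empty => index 2.
Insert 443: h=3, slots 3,4 occupied => index 0.
Table: [443, ∅, 882, 698, 848]

3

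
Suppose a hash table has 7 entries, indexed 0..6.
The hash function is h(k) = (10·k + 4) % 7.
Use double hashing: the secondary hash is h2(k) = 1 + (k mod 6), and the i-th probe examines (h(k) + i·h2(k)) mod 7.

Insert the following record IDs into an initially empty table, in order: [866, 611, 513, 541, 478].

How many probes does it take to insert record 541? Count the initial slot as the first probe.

4

866 hashes to 5; slot 5 is free -> place at 5.
611 hashes to 3; slot 3 is free -> place at 3.
513 hashes to 3, h2=4; 3 taken -> place at 0.
541 hashes to 3, h2=2; 3,5,0 taken -> place at 2.
478 hashes to 3, h2=5; 3 taken -> place at 1.
Table: [513, 478, 541, 611, ∅, 866, ∅]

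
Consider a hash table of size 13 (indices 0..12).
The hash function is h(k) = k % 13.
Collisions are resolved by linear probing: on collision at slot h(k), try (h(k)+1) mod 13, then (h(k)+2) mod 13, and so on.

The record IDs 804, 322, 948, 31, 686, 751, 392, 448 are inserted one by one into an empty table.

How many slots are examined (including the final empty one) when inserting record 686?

804: h=11 => slot 11
322: h=10 => slot 10
948: h=12 => slot 12
31: h=5 => slot 5
686: h=10, probe 10,11,12,0 => slot 0
751: h=10, probe 10,11,12,0,1 => slot 1
392: h=2 => slot 2
448: h=6 => slot 6
Table: [686, 751, 392, _, _, 31, 448, _, _, _, 322, 804, 948]

4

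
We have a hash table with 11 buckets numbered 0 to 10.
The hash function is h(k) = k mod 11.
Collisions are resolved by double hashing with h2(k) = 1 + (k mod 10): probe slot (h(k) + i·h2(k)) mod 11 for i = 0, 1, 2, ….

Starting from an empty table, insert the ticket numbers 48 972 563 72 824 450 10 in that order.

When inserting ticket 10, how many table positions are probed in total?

48: h=4 => slot 4
972: h=4, h2=3, probe 4,7 => slot 7
563: h=2 => slot 2
72: h=6 => slot 6
824: h=10 => slot 10
450: h=10, h2=1, probe 10,0 => slot 0
10: h=10, h2=1, probe 10,0,1 => slot 1
Table: [450, 10, 563, ∅, 48, ∅, 72, 972, ∅, ∅, 824]

3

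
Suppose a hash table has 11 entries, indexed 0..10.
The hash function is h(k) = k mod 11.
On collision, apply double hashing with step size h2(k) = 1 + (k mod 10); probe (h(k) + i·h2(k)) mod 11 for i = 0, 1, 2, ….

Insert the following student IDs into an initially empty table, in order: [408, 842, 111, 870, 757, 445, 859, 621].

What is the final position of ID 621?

7

Insert 408: h=1, slot 1 empty => index 1.
Insert 842: h=6, slot 6 empty => index 6.
Insert 111: h=1, h2=2, slot 1 occupied => index 3.
Insert 870: h=1, h2=1, slot 1 occupied => index 2.
Insert 757: h=9, slot 9 empty => index 9.
Insert 445: h=5, slot 5 empty => index 5.
Insert 859: h=1, h2=10, slot 1 occupied => index 0.
Insert 621: h=5, h2=2, slot 5 occupied => index 7.
Table: [859, 408, 870, 111, ∅, 445, 842, 621, ∅, 757, ∅]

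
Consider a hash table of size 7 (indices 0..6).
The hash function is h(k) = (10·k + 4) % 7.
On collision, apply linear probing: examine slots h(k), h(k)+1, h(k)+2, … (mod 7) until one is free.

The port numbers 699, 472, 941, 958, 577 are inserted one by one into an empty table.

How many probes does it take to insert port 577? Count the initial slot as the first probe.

5

Insert 699: h=1, slot 1 empty -> index 1.
Insert 472: h=6, slot 6 empty -> index 6.
Insert 941: h=6, slot 6 occupied -> index 0.
Insert 958: h=1, slot 1 occupied -> index 2.
Insert 577: h=6, slots 6,0,1,2 occupied -> index 3.
Table: [941, 699, 958, 577, ., ., 472]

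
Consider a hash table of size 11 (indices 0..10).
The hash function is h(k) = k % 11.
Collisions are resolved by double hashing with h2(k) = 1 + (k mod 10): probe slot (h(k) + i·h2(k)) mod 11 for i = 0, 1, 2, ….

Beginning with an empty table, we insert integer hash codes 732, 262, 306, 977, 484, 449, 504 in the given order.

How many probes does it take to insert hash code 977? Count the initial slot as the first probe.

3

732 hashes to 6; slot 6 is free => place at 6.
262 hashes to 9; slot 9 is free => place at 9.
306 hashes to 9, h2=7; 9 taken => place at 5.
977 hashes to 9, h2=8; 9,6 taken => place at 3.
484 hashes to 0; slot 0 is free => place at 0.
449 hashes to 9, h2=10; 9 taken => place at 8.
504 hashes to 9, h2=5; 9,3,8 taken => place at 2.
Table: [484, -, 504, 977, -, 306, 732, -, 449, 262, -]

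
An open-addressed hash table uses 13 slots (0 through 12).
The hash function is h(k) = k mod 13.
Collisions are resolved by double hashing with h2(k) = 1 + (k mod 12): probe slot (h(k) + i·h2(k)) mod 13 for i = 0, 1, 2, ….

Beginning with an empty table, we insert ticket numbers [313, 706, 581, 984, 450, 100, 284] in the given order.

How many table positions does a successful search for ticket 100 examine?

3

Insert 313: h=1, slot 1 empty -> index 1.
Insert 706: h=4, slot 4 empty -> index 4.
Insert 581: h=9, slot 9 empty -> index 9.
Insert 984: h=9, h2=1, slot 9 occupied -> index 10.
Insert 450: h=8, slot 8 empty -> index 8.
Insert 100: h=9, h2=5, slots 9,1 occupied -> index 6.
Insert 284: h=11, slot 11 empty -> index 11.
Table: [_, 313, _, _, 706, _, 100, _, 450, 581, 984, 284, _]
Lookup 100: h=9, h2=5, probe 9,1,6 → found at 6.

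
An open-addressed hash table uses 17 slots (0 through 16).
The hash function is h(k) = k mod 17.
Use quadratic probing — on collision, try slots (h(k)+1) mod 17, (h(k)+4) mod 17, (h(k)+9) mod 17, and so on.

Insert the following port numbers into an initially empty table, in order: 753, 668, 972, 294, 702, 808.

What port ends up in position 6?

Insert 753: h=5, slot 5 empty => index 5.
Insert 668: h=5, slot 5 occupied => index 6.
Insert 972: h=3, slot 3 empty => index 3.
Insert 294: h=5, slots 5,6 occupied => index 9.
Insert 702: h=5, slots 5,6,9 occupied => index 14.
Insert 808: h=9, slot 9 occupied => index 10.
Table: [_, _, _, 972, _, 753, 668, _, _, 294, 808, _, _, _, 702, _, _]

668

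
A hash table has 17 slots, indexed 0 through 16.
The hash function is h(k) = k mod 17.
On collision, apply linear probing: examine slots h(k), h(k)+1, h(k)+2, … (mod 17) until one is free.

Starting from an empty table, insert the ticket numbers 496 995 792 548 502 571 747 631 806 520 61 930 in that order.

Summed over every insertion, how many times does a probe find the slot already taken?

14

Insert 496: h=3, slot 3 empty → index 3.
Insert 995: h=9, slot 9 empty → index 9.
Insert 792: h=10, slot 10 empty → index 10.
Insert 548: h=4, slot 4 empty → index 4.
Insert 502: h=9, slots 9,10 occupied → index 11.
Insert 571: h=10, slots 10,11 occupied → index 12.
Insert 747: h=16, slot 16 empty → index 16.
Insert 631: h=2, slot 2 empty → index 2.
Insert 806: h=7, slot 7 empty → index 7.
Insert 520: h=10, slots 10,11,12 occupied → index 13.
Insert 61: h=10, slots 10,11,12,13 occupied → index 14.
Insert 930: h=12, slots 12,13,14 occupied → index 15.
Table: [-, -, 631, 496, 548, -, -, 806, -, 995, 792, 502, 571, 520, 61, 930, 747]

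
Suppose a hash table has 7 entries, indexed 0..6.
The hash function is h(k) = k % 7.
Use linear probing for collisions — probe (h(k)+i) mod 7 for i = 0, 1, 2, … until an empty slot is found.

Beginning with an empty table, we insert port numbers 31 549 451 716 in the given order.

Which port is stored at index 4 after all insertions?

31 hashes to 3; slot 3 is free → place at 3.
549 hashes to 3; 3 taken → place at 4.
451 hashes to 3; 3,4 taken → place at 5.
716 hashes to 2; slot 2 is free → place at 2.
Table: [., ., 716, 31, 549, 451, .]

549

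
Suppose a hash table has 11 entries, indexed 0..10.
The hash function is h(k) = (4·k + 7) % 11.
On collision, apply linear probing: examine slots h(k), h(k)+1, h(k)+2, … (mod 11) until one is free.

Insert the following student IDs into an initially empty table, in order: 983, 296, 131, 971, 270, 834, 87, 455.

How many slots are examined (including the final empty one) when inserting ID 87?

3

Insert 983: h=1, slot 1 empty -> index 1.
Insert 296: h=3, slot 3 empty -> index 3.
Insert 131: h=3, slot 3 occupied -> index 4.
Insert 971: h=8, slot 8 empty -> index 8.
Insert 270: h=9, slot 9 empty -> index 9.
Insert 834: h=10, slot 10 empty -> index 10.
Insert 87: h=3, slots 3,4 occupied -> index 5.
Insert 455: h=1, slot 1 occupied -> index 2.
Table: [∅, 983, 455, 296, 131, 87, ∅, ∅, 971, 270, 834]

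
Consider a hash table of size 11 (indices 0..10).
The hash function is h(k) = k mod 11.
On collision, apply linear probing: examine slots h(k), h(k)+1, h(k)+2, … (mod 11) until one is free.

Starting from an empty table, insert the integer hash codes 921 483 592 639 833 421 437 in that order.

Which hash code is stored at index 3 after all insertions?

421

921 hashes to 8; slot 8 is free -> place at 8.
483 hashes to 10; slot 10 is free -> place at 10.
592 hashes to 9; slot 9 is free -> place at 9.
639 hashes to 1; slot 1 is free -> place at 1.
833 hashes to 8; 8,9,10 taken -> place at 0.
421 hashes to 3; slot 3 is free -> place at 3.
437 hashes to 8; 8,9,10,0,1 taken -> place at 2.
Table: [833, 639, 437, 421, —, —, —, —, 921, 592, 483]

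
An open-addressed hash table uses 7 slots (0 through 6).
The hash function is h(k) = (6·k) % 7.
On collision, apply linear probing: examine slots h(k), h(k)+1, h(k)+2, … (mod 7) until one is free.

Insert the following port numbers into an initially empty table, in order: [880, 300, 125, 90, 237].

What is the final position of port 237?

5

880: h=2 -> slot 2
300: h=1 -> slot 1
125: h=1, probe 1,2,3 -> slot 3
90: h=1, probe 1,2,3,4 -> slot 4
237: h=1, probe 1,2,3,4,5 -> slot 5
Table: [., 300, 880, 125, 90, 237, .]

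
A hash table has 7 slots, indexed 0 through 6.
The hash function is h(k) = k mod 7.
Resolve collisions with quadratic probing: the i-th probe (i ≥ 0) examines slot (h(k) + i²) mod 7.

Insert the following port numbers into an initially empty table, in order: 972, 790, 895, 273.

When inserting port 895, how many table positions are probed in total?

972: h=6 -> slot 6
790: h=6, probe 6,0 -> slot 0
895: h=6, probe 6,0,3 -> slot 3
273: h=0, probe 0,1 -> slot 1
Table: [790, 273, —, 895, —, —, 972]

3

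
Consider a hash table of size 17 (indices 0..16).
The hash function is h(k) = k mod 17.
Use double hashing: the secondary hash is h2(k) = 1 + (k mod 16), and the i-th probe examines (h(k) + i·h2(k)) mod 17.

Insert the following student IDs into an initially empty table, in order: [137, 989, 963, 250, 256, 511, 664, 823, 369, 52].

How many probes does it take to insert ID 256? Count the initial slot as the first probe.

2

137: h=1 -> slot 1
989: h=3 -> slot 3
963: h=11 -> slot 11
250: h=12 -> slot 12
256: h=1, h2=1, probe 1,2 -> slot 2
511: h=1, h2=16, probe 1,0 -> slot 0
664: h=1, h2=9, probe 1,10 -> slot 10
823: h=7 -> slot 7
369: h=12, h2=2, probe 12,14 -> slot 14
52: h=1, h2=5, probe 1,6 -> slot 6
Table: [511, 137, 256, 989, _, _, 52, 823, _, _, 664, 963, 250, _, 369, _, _]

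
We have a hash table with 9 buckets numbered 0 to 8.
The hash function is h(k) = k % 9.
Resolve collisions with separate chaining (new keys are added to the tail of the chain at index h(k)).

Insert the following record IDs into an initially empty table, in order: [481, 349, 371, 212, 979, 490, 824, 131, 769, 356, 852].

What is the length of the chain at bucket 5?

481 -> bucket 4
349 -> bucket 7
371 -> bucket 2
212 -> bucket 5
979 -> bucket 7 (collision)
490 -> bucket 4 (collision)
824 -> bucket 5 (collision)
131 -> bucket 5 (collision)
769 -> bucket 4 (collision)
356 -> bucket 5 (collision)
852 -> bucket 6
Final buckets:
0: -
1: -
2: 371
3: -
4: 481 -> 490 -> 769
5: 212 -> 824 -> 131 -> 356
6: 852
7: 349 -> 979
8: -

4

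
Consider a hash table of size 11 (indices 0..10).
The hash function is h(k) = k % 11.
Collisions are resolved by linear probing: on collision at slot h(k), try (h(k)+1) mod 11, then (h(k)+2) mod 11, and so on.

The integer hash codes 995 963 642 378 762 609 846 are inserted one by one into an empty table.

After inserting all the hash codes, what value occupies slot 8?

995 hashes to 5; slot 5 is free → place at 5.
963 hashes to 6; slot 6 is free → place at 6.
642 hashes to 4; slot 4 is free → place at 4.
378 hashes to 4; 4,5,6 taken → place at 7.
762 hashes to 3; slot 3 is free → place at 3.
609 hashes to 4; 4,5,6,7 taken → place at 8.
846 hashes to 10; slot 10 is free → place at 10.
Table: [∅, ∅, ∅, 762, 642, 995, 963, 378, 609, ∅, 846]

609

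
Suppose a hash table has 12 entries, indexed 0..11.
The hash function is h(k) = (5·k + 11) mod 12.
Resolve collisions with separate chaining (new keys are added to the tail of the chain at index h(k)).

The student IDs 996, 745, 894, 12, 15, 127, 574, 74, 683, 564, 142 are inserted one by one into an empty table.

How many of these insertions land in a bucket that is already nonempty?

Insert 996: h=11, bucket 11 empty → new chain.
Insert 745: h=4, bucket 4 empty → new chain.
Insert 894: h=5, bucket 5 empty → new chain.
Insert 12: h=11, bucket 11 nonempty → append to chain.
Insert 15: h=2, bucket 2 empty → new chain.
Insert 127: h=10, bucket 10 empty → new chain.
Insert 574: h=1, bucket 1 empty → new chain.
Insert 74: h=9, bucket 9 empty → new chain.
Insert 683: h=6, bucket 6 empty → new chain.
Insert 564: h=11, bucket 11 nonempty → append to chain.
Insert 142: h=1, bucket 1 nonempty → append to chain.
Final buckets:
0: ∅
1: 574 -> 142
2: 15
3: ∅
4: 745
5: 894
6: 683
7: ∅
8: ∅
9: 74
10: 127
11: 996 -> 12 -> 564

3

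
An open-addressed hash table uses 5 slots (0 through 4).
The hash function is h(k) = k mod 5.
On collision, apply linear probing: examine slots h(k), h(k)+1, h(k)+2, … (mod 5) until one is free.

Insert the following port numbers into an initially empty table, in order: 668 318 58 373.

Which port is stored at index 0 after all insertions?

58

Insert 668: h=3, slot 3 empty => index 3.
Insert 318: h=3, slot 3 occupied => index 4.
Insert 58: h=3, slots 3,4 occupied => index 0.
Insert 373: h=3, slots 3,4,0 occupied => index 1.
Table: [58, 373, -, 668, 318]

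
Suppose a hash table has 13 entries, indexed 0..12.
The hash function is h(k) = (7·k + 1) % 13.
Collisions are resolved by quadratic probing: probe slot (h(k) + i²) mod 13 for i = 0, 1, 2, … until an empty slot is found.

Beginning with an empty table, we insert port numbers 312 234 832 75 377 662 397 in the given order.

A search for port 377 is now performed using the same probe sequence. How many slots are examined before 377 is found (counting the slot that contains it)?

4

312: h=1 → slot 1
234: h=1, probe 1,2 → slot 2
832: h=1, probe 1,2,5 → slot 5
75: h=6 → slot 6
377: h=1, probe 1,2,5,10 → slot 10
662: h=7 → slot 7
397: h=11 → slot 11
Table: [—, 312, 234, —, —, 832, 75, 662, —, —, 377, 397, —]
Lookup 377: h=1, probe 1,2,5,10 → found at 10.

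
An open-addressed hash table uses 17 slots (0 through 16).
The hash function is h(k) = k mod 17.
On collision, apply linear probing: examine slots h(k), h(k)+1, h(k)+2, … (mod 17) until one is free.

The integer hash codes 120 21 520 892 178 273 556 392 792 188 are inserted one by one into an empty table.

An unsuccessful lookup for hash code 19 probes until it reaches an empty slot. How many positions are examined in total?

120: h=1 -> slot 1
21: h=4 -> slot 4
520: h=10 -> slot 10
892: h=8 -> slot 8
178: h=8, probe 8,9 -> slot 9
273: h=1, probe 1,2 -> slot 2
556: h=12 -> slot 12
392: h=1, probe 1,2,3 -> slot 3
792: h=10, probe 10,11 -> slot 11
188: h=1, probe 1,2,3,4,5 -> slot 5
Table: [_, 120, 273, 392, 21, 188, _, _, 892, 178, 520, 792, 556, _, _, _, _]
Lookup 19: h=2, probe 2,3,4,5,6 → slot 6 empty, not found.

5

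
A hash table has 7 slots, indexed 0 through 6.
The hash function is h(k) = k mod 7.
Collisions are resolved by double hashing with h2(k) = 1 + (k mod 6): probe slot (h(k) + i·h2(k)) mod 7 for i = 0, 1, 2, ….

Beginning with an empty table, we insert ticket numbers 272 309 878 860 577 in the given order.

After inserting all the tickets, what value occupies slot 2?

860

272 hashes to 6; slot 6 is free -> place at 6.
309 hashes to 1; slot 1 is free -> place at 1.
878 hashes to 3; slot 3 is free -> place at 3.
860 hashes to 6, h2=3; 6 taken -> place at 2.
577 hashes to 3, h2=2; 3 taken -> place at 5.
Table: [_, 309, 860, 878, _, 577, 272]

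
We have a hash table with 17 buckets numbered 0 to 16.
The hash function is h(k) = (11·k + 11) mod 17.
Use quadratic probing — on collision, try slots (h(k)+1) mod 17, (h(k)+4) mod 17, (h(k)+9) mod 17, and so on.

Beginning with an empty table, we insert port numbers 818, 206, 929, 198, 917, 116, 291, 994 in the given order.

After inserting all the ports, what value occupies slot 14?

198

818 hashes to 16; slot 16 is free → place at 16.
206 hashes to 16; 16 taken → place at 0.
929 hashes to 13; slot 13 is free → place at 13.
198 hashes to 13; 13 taken → place at 14.
917 hashes to 0; 0 taken → place at 1.
116 hashes to 12; slot 12 is free → place at 12.
291 hashes to 16; 16,0 taken → place at 3.
994 hashes to 14; 14 taken → place at 15.
Table: [206, 917, ., 291, ., ., ., ., ., ., ., ., 116, 929, 198, 994, 818]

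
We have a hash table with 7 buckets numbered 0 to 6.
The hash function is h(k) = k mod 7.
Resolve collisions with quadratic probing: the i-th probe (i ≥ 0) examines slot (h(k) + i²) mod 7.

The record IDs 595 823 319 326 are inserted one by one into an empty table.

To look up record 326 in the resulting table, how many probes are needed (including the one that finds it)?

3

595 hashes to 0; slot 0 is free → place at 0.
823 hashes to 4; slot 4 is free → place at 4.
319 hashes to 4; 4 taken → place at 5.
326 hashes to 4; 4,5 taken → place at 1.
Table: [595, 326, -, -, 823, 319, -]
Lookup 326: h=4, probe 4,5,1 → found at 1.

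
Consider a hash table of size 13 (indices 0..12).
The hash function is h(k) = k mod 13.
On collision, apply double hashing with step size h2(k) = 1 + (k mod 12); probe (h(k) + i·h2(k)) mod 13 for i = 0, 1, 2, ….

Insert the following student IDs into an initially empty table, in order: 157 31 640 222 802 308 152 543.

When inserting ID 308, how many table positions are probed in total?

157 hashes to 1; slot 1 is free => place at 1.
31 hashes to 5; slot 5 is free => place at 5.
640 hashes to 3; slot 3 is free => place at 3.
222 hashes to 1, h2=7; 1 taken => place at 8.
802 hashes to 9; slot 9 is free => place at 9.
308 hashes to 9, h2=9; 9,5,1 taken => place at 10.
152 hashes to 9, h2=9; 9,5,1,10 taken => place at 6.
543 hashes to 10, h2=4; 10,1,5,9 taken => place at 0.
Table: [543, 157, ., 640, ., 31, 152, ., 222, 802, 308, ., .]

4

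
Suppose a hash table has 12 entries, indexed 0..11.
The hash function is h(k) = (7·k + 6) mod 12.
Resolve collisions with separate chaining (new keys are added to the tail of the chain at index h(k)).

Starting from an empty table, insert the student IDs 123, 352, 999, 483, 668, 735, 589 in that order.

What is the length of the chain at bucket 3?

4

123 → bucket 3
352 → bucket 10
999 → bucket 3 (collision)
483 → bucket 3 (collision)
668 → bucket 2
735 → bucket 3 (collision)
589 → bucket 1
Final buckets:
0: .
1: 589
2: 668
3: 123 -> 999 -> 483 -> 735
4: .
5: .
6: .
7: .
8: .
9: .
10: 352
11: .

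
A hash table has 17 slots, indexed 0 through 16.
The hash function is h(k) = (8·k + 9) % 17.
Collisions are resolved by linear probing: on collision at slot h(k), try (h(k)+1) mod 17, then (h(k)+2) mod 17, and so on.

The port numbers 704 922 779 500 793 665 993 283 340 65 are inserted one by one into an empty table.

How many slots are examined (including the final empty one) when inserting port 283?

704 hashes to 14; slot 14 is free -> place at 14.
922 hashes to 7; slot 7 is free -> place at 7.
779 hashes to 2; slot 2 is free -> place at 2.
500 hashes to 14; 14 taken -> place at 15.
793 hashes to 12; slot 12 is free -> place at 12.
665 hashes to 8; slot 8 is free -> place at 8.
993 hashes to 14; 14,15 taken -> place at 16.
283 hashes to 12; 12 taken -> place at 13.
340 hashes to 9; slot 9 is free -> place at 9.
65 hashes to 2; 2 taken -> place at 3.
Table: [-, -, 779, 65, -, -, -, 922, 665, 340, -, -, 793, 283, 704, 500, 993]

2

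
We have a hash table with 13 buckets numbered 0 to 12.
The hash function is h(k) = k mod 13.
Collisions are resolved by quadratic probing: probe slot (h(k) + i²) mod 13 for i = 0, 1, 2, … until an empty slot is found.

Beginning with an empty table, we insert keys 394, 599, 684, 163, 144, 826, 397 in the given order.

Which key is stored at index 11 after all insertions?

394 hashes to 4; slot 4 is free => place at 4.
599 hashes to 1; slot 1 is free => place at 1.
684 hashes to 8; slot 8 is free => place at 8.
163 hashes to 7; slot 7 is free => place at 7.
144 hashes to 1; 1 taken => place at 2.
826 hashes to 7; 7,8 taken => place at 11.
397 hashes to 7; 7,8,11 taken => place at 3.
Table: [—, 599, 144, 397, 394, —, —, 163, 684, —, —, 826, —]

826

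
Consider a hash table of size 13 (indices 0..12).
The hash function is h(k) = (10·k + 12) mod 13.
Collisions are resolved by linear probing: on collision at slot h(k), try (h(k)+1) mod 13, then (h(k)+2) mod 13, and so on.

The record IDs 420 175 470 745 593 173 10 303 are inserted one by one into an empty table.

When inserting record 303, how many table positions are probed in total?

420: h=0 -> slot 0
175: h=7 -> slot 7
470: h=6 -> slot 6
745: h=0, probe 0,1 -> slot 1
593: h=1, probe 1,2 -> slot 2
173: h=0, probe 0,1,2,3 -> slot 3
10: h=8 -> slot 8
303: h=0, probe 0,1,2,3,4 -> slot 4
Table: [420, 745, 593, 173, 303, -, 470, 175, 10, -, -, -, -]

5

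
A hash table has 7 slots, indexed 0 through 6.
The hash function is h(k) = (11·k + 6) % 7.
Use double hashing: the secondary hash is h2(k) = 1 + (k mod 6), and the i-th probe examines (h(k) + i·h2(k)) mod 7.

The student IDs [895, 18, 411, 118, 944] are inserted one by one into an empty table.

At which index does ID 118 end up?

895 hashes to 2; slot 2 is free => place at 2.
18 hashes to 1; slot 1 is free => place at 1.
411 hashes to 5; slot 5 is free => place at 5.
118 hashes to 2, h2=5; 2 taken => place at 0.
944 hashes to 2, h2=3; 2,5,1 taken => place at 4.
Table: [118, 18, 895, ., 944, 411, .]

0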